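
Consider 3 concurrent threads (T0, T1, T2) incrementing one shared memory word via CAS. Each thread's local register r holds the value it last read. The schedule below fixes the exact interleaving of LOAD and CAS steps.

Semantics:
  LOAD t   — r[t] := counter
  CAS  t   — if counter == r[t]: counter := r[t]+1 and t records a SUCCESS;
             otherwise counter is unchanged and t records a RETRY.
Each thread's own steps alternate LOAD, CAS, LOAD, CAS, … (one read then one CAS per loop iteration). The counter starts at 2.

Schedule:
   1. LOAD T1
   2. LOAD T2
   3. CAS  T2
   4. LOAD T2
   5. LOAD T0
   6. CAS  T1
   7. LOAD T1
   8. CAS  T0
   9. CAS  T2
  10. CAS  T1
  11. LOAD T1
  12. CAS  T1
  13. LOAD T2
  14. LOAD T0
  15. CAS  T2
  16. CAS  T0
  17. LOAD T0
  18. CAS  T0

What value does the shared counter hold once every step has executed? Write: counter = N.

   1) LOAD T1:  M=2  r_T1=2
   2) LOAD T2:  M=2  r_T2=2
   3) CAS  T2:  M=3  r_T2=2 ✓
   4) LOAD T2:  M=3  r_T2=3
   5) LOAD T0:  M=3  r_T0=3
   6) CAS  T1:  M=3  r_T1=2 ✗
   7) LOAD T1:  M=3  r_T1=3
   8) CAS  T0:  M=4  r_T0=3 ✓
   9) CAS  T2:  M=4  r_T2=3 ✗
  10) CAS  T1:  M=4  r_T1=3 ✗
  11) LOAD T1:  M=4  r_T1=4
  12) CAS  T1:  M=5  r_T1=4 ✓
  13) LOAD T2:  M=5  r_T2=5
  14) LOAD T0:  M=5  r_T0=5
  15) CAS  T2:  M=6  r_T2=5 ✓
  16) CAS  T0:  M=6  r_T0=5 ✗
  17) LOAD T0:  M=6  r_T0=6
  18) CAS  T0:  M=7  r_T0=6 ✓

counter = 7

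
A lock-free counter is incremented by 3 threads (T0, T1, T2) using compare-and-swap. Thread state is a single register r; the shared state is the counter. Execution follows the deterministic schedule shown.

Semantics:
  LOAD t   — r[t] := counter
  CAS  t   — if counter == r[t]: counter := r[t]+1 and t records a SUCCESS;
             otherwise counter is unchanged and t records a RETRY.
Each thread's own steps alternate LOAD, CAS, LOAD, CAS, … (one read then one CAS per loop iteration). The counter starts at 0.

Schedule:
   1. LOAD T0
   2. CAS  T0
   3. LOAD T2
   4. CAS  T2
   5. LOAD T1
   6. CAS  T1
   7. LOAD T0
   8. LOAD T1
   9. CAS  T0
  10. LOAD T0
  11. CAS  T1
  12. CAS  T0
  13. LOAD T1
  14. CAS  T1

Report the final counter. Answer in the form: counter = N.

T0 LOAD — after: cnt=0, r=0 — load
T0 CAS — after: cnt=1, r=0 — ok
T2 LOAD — after: cnt=1, r=1 — load
T2 CAS — after: cnt=2, r=1 — ok
T1 LOAD — after: cnt=2, r=2 — load
T1 CAS — after: cnt=3, r=2 — ok
T0 LOAD — after: cnt=3, r=3 — load
T1 LOAD — after: cnt=3, r=3 — load
T0 CAS — after: cnt=4, r=3 — ok
T0 LOAD — after: cnt=4, r=4 — load
T1 CAS — after: cnt=4, r=3 — retry
T0 CAS — after: cnt=5, r=4 — ok
T1 LOAD — after: cnt=5, r=5 — load
T1 CAS — after: cnt=6, r=5 — ok

counter = 6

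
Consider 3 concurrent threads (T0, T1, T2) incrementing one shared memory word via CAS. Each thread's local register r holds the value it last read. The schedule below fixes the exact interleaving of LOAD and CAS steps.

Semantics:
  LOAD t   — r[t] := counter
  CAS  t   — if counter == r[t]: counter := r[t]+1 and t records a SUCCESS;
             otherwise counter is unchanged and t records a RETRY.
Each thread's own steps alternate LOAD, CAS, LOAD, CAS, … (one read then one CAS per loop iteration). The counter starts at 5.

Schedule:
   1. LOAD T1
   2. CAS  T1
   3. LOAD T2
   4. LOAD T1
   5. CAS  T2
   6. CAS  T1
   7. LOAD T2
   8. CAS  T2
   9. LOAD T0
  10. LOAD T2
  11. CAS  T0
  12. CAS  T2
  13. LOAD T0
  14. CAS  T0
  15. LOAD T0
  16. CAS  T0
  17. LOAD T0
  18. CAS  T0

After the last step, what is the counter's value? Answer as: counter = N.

counter = 12

1. LOAD T1 → mem=5 r[T1]=5 [LOAD]
2. CAS T1 → mem=6 r[T1]=5 [OK]
3. LOAD T2 → mem=6 r[T2]=6 [LOAD]
4. LOAD T1 → mem=6 r[T1]=6 [LOAD]
5. CAS T2 → mem=7 r[T2]=6 [OK]
6. CAS T1 → mem=7 r[T1]=6 [RETRY]
7. LOAD T2 → mem=7 r[T2]=7 [LOAD]
8. CAS T2 → mem=8 r[T2]=7 [OK]
9. LOAD T0 → mem=8 r[T0]=8 [LOAD]
10. LOAD T2 → mem=8 r[T2]=8 [LOAD]
11. CAS T0 → mem=9 r[T0]=8 [OK]
12. CAS T2 → mem=9 r[T2]=8 [RETRY]
13. LOAD T0 → mem=9 r[T0]=9 [LOAD]
14. CAS T0 → mem=10 r[T0]=9 [OK]
15. LOAD T0 → mem=10 r[T0]=10 [LOAD]
16. CAS T0 → mem=11 r[T0]=10 [OK]
17. LOAD T0 → mem=11 r[T0]=11 [LOAD]
18. CAS T0 → mem=12 r[T0]=11 [OK]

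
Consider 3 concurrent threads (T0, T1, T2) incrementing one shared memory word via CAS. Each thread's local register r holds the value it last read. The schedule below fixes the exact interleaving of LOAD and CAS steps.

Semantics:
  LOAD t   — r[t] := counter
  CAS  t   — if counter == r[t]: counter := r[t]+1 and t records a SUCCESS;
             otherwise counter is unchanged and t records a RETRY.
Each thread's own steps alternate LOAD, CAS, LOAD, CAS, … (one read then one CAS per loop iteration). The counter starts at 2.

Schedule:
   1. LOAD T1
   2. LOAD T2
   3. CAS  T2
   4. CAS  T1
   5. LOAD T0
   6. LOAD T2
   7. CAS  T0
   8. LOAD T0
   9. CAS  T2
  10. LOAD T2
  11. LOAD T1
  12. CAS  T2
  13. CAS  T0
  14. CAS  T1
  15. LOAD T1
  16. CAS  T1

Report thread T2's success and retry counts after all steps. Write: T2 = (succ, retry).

T2 = (2, 1)

   1) LOAD T1:  M=2  r_T1=2
   2) LOAD T2:  M=2  r_T2=2
   3) CAS  T2:  M=3  r_T2=2 ✓
   4) CAS  T1:  M=3  r_T1=2 ✗
   5) LOAD T0:  M=3  r_T0=3
   6) LOAD T2:  M=3  r_T2=3
   7) CAS  T0:  M=4  r_T0=3 ✓
   8) LOAD T0:  M=4  r_T0=4
   9) CAS  T2:  M=4  r_T2=3 ✗
  10) LOAD T2:  M=4  r_T2=4
  11) LOAD T1:  M=4  r_T1=4
  12) CAS  T2:  M=5  r_T2=4 ✓
  13) CAS  T0:  M=5  r_T0=4 ✗
  14) CAS  T1:  M=5  r_T1=4 ✗
  15) LOAD T1:  M=5  r_T1=5
  16) CAS  T1:  M=6  r_T1=5 ✓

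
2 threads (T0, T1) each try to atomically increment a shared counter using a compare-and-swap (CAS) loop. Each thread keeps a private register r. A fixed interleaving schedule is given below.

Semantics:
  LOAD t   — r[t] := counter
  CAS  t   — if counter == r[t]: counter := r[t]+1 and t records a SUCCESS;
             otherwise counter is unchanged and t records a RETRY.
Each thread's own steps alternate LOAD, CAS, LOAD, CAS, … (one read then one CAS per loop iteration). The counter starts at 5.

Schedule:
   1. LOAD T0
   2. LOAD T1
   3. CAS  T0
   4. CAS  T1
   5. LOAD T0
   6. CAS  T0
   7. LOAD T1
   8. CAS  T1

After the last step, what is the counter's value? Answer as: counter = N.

1. LOAD T0 → mem=5 r[T0]=5 [LOAD]
2. LOAD T1 → mem=5 r[T1]=5 [LOAD]
3. CAS T0 → mem=6 r[T0]=5 [OK]
4. CAS T1 → mem=6 r[T1]=5 [RETRY]
5. LOAD T0 → mem=6 r[T0]=6 [LOAD]
6. CAS T0 → mem=7 r[T0]=6 [OK]
7. LOAD T1 → mem=7 r[T1]=7 [LOAD]
8. CAS T1 → mem=8 r[T1]=7 [OK]

counter = 8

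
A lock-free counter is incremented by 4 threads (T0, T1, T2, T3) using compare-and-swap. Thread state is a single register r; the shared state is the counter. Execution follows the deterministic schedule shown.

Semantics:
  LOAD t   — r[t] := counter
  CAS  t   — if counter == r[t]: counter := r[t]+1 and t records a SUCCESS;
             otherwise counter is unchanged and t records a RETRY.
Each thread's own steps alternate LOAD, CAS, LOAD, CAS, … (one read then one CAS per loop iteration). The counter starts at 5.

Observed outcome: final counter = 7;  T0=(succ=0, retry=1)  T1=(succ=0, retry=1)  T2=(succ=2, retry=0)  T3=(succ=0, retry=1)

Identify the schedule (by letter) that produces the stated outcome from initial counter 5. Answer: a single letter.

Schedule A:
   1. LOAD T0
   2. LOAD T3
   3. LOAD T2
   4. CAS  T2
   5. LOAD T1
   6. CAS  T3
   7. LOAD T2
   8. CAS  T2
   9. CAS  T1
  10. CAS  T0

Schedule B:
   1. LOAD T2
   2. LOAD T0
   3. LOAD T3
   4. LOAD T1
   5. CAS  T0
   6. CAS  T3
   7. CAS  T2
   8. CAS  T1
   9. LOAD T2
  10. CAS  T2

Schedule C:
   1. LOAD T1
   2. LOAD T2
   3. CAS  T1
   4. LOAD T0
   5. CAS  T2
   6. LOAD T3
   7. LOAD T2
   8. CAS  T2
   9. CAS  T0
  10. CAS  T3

A

Run A:
step 1: T0 LOAD ⇒ load; ctr=5 reg=5
step 2: T3 LOAD ⇒ load; ctr=5 reg=5
step 3: T2 LOAD ⇒ load; ctr=5 reg=5
step 4: T2 CAS ⇒ ok; ctr=6 reg=5
step 5: T1 LOAD ⇒ load; ctr=6 reg=6
step 6: T3 CAS ⇒ retry; ctr=6 reg=5
step 7: T2 LOAD ⇒ load; ctr=6 reg=6
step 8: T2 CAS ⇒ ok; ctr=7 reg=6
step 9: T1 CAS ⇒ retry; ctr=7 reg=6
step 10: T0 CAS ⇒ retry; ctr=7 reg=5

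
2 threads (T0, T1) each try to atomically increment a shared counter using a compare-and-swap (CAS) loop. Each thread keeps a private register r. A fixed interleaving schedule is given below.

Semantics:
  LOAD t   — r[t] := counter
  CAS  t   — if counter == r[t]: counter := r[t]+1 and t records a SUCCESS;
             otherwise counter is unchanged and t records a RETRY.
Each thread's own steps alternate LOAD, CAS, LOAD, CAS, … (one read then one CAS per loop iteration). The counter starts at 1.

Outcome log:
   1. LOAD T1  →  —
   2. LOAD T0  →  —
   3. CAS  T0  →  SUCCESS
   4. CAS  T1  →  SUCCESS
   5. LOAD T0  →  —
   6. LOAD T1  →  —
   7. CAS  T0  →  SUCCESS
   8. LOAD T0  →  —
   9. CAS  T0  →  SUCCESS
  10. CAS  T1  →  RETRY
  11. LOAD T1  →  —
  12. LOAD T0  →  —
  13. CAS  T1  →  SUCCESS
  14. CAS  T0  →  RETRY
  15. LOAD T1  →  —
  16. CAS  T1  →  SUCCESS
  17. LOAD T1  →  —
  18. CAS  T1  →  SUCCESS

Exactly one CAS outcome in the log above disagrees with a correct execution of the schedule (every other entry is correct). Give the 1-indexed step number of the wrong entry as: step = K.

Reference trace:
#1 T1 reads 1
#2 T0 reads 1
#3 T0 CAS(1→2) writes; counter now 2
#4 T1 CAS(1→2) fails; counter now 2
#5 T0 reads 2
#6 T1 reads 2
#7 T0 CAS(2→3) writes; counter now 3
#8 T0 reads 3
#9 T0 CAS(3→4) writes; counter now 4
#10 T1 CAS(2→3) fails; counter now 4
#11 T1 reads 4
#12 T0 reads 4
#13 T1 CAS(4→5) writes; counter now 5
#14 T0 CAS(4→5) fails; counter now 5
#15 T1 reads 5
#16 T1 CAS(5→6) writes; counter now 6
#17 T1 reads 6
#18 T1 CAS(6→7) writes; counter now 7
Mismatch at 4.

step = 4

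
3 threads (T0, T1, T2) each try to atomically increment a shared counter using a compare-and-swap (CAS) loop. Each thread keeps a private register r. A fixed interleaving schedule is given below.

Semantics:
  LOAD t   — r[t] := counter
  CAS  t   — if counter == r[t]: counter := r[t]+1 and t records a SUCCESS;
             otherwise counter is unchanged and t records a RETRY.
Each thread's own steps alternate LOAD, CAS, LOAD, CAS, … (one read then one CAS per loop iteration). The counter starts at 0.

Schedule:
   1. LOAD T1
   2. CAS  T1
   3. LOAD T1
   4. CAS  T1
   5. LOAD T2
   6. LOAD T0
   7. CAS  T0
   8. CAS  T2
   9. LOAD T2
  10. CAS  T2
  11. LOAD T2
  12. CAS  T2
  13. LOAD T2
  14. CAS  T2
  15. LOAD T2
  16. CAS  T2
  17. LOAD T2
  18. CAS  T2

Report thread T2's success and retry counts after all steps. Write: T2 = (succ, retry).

T2 = (5, 1)

T1 LOAD — after: cnt=0, r=0 — load
T1 CAS — after: cnt=1, r=0 — ok
T1 LOAD — after: cnt=1, r=1 — load
T1 CAS — after: cnt=2, r=1 — ok
T2 LOAD — after: cnt=2, r=2 — load
T0 LOAD — after: cnt=2, r=2 — load
T0 CAS — after: cnt=3, r=2 — ok
T2 CAS — after: cnt=3, r=2 — retry
T2 LOAD — after: cnt=3, r=3 — load
T2 CAS — after: cnt=4, r=3 — ok
T2 LOAD — after: cnt=4, r=4 — load
T2 CAS — after: cnt=5, r=4 — ok
T2 LOAD — after: cnt=5, r=5 — load
T2 CAS — after: cnt=6, r=5 — ok
T2 LOAD — after: cnt=6, r=6 — load
T2 CAS — after: cnt=7, r=6 — ok
T2 LOAD — after: cnt=7, r=7 — load
T2 CAS — after: cnt=8, r=7 — ok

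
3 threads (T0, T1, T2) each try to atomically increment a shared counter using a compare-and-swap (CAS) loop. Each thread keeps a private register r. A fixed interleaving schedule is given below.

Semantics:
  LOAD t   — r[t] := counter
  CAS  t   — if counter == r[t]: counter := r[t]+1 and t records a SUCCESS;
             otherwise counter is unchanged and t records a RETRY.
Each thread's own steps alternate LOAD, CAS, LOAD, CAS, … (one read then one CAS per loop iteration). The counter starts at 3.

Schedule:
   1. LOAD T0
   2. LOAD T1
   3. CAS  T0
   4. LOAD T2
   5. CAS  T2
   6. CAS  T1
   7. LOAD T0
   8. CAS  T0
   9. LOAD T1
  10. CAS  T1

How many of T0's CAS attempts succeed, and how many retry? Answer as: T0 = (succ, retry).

step 1: T0 LOAD ⇒ load; ctr=3 reg=3
step 2: T1 LOAD ⇒ load; ctr=3 reg=3
step 3: T0 CAS ⇒ ok; ctr=4 reg=3
step 4: T2 LOAD ⇒ load; ctr=4 reg=4
step 5: T2 CAS ⇒ ok; ctr=5 reg=4
step 6: T1 CAS ⇒ retry; ctr=5 reg=3
step 7: T0 LOAD ⇒ load; ctr=5 reg=5
step 8: T0 CAS ⇒ ok; ctr=6 reg=5
step 9: T1 LOAD ⇒ load; ctr=6 reg=6
step 10: T1 CAS ⇒ ok; ctr=7 reg=6

T0 = (2, 0)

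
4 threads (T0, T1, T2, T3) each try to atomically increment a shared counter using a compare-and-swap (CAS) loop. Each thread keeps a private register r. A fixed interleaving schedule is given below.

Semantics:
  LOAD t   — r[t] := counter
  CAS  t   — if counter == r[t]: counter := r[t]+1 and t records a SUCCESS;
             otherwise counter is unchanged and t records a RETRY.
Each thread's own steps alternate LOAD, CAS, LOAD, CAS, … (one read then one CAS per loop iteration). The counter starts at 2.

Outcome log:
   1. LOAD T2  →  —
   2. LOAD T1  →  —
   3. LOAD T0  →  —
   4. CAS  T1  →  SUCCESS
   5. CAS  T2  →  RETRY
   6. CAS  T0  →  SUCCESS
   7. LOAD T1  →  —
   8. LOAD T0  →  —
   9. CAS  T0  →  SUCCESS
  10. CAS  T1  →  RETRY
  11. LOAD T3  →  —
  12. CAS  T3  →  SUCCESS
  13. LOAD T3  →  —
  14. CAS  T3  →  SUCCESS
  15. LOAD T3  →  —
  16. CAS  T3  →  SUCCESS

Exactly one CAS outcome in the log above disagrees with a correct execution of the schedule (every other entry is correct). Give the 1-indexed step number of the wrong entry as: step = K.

step = 6

Re-executing:
#1 T2 reads 2
#2 T1 reads 2
#3 T0 reads 2
#4 T1 CAS(2→3) writes; counter now 3
#5 T2 CAS(2→3) fails; counter now 3
#6 T0 CAS(2→3) fails; counter now 3
#7 T1 reads 3
#8 T0 reads 3
#9 T0 CAS(3→4) writes; counter now 4
#10 T1 CAS(3→4) fails; counter now 4
#11 T3 reads 4
#12 T3 CAS(4→5) writes; counter now 5
#13 T3 reads 5
#14 T3 CAS(5→6) writes; counter now 6
#15 T3 reads 6
#16 T3 CAS(6→7) writes; counter now 7
Log disagrees first at step 6.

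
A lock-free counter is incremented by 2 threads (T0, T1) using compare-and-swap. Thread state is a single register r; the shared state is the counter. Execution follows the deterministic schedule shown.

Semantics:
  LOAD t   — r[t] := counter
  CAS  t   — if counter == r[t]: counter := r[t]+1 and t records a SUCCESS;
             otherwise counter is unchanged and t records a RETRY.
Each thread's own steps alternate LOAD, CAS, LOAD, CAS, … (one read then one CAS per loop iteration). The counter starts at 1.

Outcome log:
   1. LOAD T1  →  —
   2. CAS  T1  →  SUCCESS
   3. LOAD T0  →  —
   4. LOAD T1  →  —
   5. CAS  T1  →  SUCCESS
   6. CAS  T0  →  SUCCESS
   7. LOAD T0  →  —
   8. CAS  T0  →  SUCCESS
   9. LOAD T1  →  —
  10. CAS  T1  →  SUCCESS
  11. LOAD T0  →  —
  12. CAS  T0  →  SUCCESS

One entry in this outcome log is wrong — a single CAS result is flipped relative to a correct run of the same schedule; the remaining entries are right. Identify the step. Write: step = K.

Re-executing:
[1] T1.load  rd  (counter 1, T1.r 1)
[2] T1.cas  hit  (counter 2, T1.r 1)
[3] T0.load  rd  (counter 2, T0.r 2)
[4] T1.load  rd  (counter 2, T1.r 2)
[5] T1.cas  hit  (counter 3, T1.r 2)
[6] T0.cas  miss  (counter 3, T0.r 2)
[7] T0.load  rd  (counter 3, T0.r 3)
[8] T0.cas  hit  (counter 4, T0.r 3)
[9] T1.load  rd  (counter 4, T1.r 4)
[10] T1.cas  hit  (counter 5, T1.r 4)
[11] T0.load  rd  (counter 5, T0.r 5)
[12] T0.cas  hit  (counter 6, T0.r 5)
Flip is step 6.

step = 6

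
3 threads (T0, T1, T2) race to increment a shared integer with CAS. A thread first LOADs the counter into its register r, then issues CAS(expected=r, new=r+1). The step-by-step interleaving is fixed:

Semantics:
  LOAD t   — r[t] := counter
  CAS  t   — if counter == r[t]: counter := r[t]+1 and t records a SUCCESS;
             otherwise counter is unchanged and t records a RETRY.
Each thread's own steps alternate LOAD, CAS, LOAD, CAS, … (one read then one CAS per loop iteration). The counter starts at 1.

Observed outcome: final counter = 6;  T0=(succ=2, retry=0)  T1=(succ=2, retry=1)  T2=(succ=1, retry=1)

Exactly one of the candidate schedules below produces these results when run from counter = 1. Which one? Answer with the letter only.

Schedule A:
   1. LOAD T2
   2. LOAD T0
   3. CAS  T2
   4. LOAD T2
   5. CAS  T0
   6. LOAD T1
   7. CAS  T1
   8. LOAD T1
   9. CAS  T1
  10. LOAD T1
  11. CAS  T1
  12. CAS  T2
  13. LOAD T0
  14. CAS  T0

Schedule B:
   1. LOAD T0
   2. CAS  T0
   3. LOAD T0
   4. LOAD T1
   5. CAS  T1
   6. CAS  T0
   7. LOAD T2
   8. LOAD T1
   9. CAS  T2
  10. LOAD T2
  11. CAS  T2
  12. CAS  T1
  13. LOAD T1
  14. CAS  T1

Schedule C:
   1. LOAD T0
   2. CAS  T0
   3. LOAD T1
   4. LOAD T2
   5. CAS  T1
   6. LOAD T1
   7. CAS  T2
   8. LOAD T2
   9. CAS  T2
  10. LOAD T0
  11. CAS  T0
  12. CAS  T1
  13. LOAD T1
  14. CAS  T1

C

Tracing schedule C:
T0 LOAD — after: cnt=1, r=1 — load
T0 CAS — after: cnt=2, r=1 — ok
T1 LOAD — after: cnt=2, r=2 — load
T2 LOAD — after: cnt=2, r=2 — load
T1 CAS — after: cnt=3, r=2 — ok
T1 LOAD — after: cnt=3, r=3 — load
T2 CAS — after: cnt=3, r=2 — retry
T2 LOAD — after: cnt=3, r=3 — load
T2 CAS — after: cnt=4, r=3 — ok
T0 LOAD — after: cnt=4, r=4 — load
T0 CAS — after: cnt=5, r=4 — ok
T1 CAS — after: cnt=5, r=3 — retry
T1 LOAD — after: cnt=5, r=5 — load
T1 CAS — after: cnt=6, r=5 — ok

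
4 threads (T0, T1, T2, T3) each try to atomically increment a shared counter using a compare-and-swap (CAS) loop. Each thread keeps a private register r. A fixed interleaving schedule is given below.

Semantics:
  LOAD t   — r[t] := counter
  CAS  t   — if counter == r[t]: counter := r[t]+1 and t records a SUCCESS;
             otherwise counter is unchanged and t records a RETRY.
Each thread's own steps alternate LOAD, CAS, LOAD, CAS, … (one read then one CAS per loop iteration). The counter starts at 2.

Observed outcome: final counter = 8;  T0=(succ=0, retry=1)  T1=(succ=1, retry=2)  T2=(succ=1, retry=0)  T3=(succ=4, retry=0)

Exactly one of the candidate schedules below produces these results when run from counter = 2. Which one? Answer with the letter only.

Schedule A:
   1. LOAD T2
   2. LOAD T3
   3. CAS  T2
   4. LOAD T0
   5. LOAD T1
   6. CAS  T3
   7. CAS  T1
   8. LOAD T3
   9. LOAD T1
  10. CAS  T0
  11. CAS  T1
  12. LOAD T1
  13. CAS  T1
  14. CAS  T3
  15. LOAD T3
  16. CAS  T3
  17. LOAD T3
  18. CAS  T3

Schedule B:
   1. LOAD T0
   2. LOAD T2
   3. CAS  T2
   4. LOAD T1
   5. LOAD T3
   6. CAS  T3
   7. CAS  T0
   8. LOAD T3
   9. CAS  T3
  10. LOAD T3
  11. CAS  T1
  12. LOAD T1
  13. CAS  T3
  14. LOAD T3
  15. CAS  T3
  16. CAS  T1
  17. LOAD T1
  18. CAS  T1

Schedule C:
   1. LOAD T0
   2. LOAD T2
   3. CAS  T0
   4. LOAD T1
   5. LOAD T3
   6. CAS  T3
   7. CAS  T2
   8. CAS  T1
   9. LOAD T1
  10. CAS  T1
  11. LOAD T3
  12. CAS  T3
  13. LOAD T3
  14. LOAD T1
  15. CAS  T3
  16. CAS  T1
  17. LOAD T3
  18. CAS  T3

B

Tracing schedule B:
[1] T0.load  rd  (counter 2, T0.r 2)
[2] T2.load  rd  (counter 2, T2.r 2)
[3] T2.cas  hit  (counter 3, T2.r 2)
[4] T1.load  rd  (counter 3, T1.r 3)
[5] T3.load  rd  (counter 3, T3.r 3)
[6] T3.cas  hit  (counter 4, T3.r 3)
[7] T0.cas  miss  (counter 4, T0.r 2)
[8] T3.load  rd  (counter 4, T3.r 4)
[9] T3.cas  hit  (counter 5, T3.r 4)
[10] T3.load  rd  (counter 5, T3.r 5)
[11] T1.cas  miss  (counter 5, T1.r 3)
[12] T1.load  rd  (counter 5, T1.r 5)
[13] T3.cas  hit  (counter 6, T3.r 5)
[14] T3.load  rd  (counter 6, T3.r 6)
[15] T3.cas  hit  (counter 7, T3.r 6)
[16] T1.cas  miss  (counter 7, T1.r 5)
[17] T1.load  rd  (counter 7, T1.r 7)
[18] T1.cas  hit  (counter 8, T1.r 7)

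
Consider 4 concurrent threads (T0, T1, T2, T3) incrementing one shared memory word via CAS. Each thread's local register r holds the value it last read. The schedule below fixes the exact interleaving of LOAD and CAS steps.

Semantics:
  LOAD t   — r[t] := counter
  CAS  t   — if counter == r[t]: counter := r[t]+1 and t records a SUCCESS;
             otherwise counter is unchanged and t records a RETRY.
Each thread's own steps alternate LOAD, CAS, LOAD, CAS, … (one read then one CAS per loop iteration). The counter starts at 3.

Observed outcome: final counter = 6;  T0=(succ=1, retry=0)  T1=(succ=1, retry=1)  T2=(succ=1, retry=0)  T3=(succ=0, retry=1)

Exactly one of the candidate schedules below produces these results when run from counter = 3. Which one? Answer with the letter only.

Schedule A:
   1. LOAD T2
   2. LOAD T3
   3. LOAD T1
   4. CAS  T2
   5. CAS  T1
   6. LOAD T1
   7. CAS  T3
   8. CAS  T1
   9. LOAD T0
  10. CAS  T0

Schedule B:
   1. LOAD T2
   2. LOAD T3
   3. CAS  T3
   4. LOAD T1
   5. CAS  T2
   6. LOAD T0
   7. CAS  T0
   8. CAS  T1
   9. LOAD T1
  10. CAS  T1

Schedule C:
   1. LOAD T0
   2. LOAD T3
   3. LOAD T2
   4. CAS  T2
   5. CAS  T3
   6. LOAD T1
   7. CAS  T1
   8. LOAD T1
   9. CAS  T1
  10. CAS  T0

Simulating candidate A:
1. LOAD T2 → mem=3 r[T2]=3 [LOAD]
2. LOAD T3 → mem=3 r[T3]=3 [LOAD]
3. LOAD T1 → mem=3 r[T1]=3 [LOAD]
4. CAS T2 → mem=4 r[T2]=3 [OK]
5. CAS T1 → mem=4 r[T1]=3 [RETRY]
6. LOAD T1 → mem=4 r[T1]=4 [LOAD]
7. CAS T3 → mem=4 r[T3]=3 [RETRY]
8. CAS T1 → mem=5 r[T1]=4 [OK]
9. LOAD T0 → mem=5 r[T0]=5 [LOAD]
10. CAS T0 → mem=6 r[T0]=5 [OK]

A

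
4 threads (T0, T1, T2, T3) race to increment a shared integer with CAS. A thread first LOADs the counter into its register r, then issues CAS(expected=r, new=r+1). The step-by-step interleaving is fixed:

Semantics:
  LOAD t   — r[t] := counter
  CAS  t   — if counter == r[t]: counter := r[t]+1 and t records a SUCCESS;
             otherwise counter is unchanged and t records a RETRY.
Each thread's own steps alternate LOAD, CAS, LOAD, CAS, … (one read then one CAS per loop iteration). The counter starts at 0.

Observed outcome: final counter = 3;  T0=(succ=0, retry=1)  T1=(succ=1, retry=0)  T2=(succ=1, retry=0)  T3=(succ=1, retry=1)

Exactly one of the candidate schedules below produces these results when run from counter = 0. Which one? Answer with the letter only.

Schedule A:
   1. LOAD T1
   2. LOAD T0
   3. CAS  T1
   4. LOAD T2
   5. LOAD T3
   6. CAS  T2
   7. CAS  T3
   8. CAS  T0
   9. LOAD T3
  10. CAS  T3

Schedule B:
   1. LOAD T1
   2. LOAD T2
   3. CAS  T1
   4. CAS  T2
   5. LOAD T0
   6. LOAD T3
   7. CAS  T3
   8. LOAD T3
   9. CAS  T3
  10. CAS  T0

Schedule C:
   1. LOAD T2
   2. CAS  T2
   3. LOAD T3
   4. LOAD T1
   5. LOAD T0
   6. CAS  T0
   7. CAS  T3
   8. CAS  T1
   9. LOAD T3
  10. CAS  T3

A

Run A:
T1 LOAD — after: cnt=0, r=0 — load
T0 LOAD — after: cnt=0, r=0 — load
T1 CAS — after: cnt=1, r=0 — ok
T2 LOAD — after: cnt=1, r=1 — load
T3 LOAD — after: cnt=1, r=1 — load
T2 CAS — after: cnt=2, r=1 — ok
T3 CAS — after: cnt=2, r=1 — retry
T0 CAS — after: cnt=2, r=0 — retry
T3 LOAD — after: cnt=2, r=2 — load
T3 CAS — after: cnt=3, r=2 — ok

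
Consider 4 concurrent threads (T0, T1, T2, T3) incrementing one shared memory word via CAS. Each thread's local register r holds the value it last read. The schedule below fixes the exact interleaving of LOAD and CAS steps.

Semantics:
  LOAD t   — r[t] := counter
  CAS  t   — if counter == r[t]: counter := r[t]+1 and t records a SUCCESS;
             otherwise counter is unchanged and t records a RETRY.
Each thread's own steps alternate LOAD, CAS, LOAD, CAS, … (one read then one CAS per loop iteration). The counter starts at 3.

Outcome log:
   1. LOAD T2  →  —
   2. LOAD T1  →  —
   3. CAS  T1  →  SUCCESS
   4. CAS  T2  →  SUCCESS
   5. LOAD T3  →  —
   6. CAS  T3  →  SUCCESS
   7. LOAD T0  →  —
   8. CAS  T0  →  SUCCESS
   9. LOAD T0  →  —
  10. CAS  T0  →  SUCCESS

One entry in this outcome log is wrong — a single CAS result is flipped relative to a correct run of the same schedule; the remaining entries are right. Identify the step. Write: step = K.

step = 4

Reference trace:
1. LOAD T2 → mem=3 r[T2]=3 [LOAD]
2. LOAD T1 → mem=3 r[T1]=3 [LOAD]
3. CAS T1 → mem=4 r[T1]=3 [OK]
4. CAS T2 → mem=4 r[T2]=3 [RETRY]
5. LOAD T3 → mem=4 r[T3]=4 [LOAD]
6. CAS T3 → mem=5 r[T3]=4 [OK]
7. LOAD T0 → mem=5 r[T0]=5 [LOAD]
8. CAS T0 → mem=6 r[T0]=5 [OK]
9. LOAD T0 → mem=6 r[T0]=6 [LOAD]
10. CAS T0 → mem=7 r[T0]=6 [OK]
Flip is step 4.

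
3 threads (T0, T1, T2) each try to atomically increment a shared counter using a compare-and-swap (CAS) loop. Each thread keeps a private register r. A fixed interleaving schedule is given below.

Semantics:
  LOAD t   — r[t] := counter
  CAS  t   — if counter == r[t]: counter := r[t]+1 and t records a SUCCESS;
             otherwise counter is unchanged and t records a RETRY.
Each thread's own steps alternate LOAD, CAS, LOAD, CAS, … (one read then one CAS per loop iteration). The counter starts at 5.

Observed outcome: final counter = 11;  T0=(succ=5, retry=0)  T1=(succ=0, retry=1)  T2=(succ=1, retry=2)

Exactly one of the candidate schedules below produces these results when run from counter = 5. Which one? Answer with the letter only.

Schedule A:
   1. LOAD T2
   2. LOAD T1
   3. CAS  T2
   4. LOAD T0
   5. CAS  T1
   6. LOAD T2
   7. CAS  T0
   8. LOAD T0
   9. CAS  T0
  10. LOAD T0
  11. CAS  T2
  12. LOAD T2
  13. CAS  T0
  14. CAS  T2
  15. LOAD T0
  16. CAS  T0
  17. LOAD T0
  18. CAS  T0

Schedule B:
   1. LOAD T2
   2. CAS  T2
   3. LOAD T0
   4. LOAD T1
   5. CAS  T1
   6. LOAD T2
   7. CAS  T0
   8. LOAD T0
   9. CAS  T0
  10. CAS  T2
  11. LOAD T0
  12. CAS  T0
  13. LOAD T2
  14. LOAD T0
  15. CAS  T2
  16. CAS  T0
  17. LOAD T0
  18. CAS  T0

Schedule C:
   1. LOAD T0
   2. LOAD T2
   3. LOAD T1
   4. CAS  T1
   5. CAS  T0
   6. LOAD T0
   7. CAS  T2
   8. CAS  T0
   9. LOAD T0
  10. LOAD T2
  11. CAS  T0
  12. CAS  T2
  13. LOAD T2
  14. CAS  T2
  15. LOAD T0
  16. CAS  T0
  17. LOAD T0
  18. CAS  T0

A

Tracing schedule A:
step 1: T2 LOAD ⇒ load; ctr=5 reg=5
step 2: T1 LOAD ⇒ load; ctr=5 reg=5
step 3: T2 CAS ⇒ ok; ctr=6 reg=5
step 4: T0 LOAD ⇒ load; ctr=6 reg=6
step 5: T1 CAS ⇒ retry; ctr=6 reg=5
step 6: T2 LOAD ⇒ load; ctr=6 reg=6
step 7: T0 CAS ⇒ ok; ctr=7 reg=6
step 8: T0 LOAD ⇒ load; ctr=7 reg=7
step 9: T0 CAS ⇒ ok; ctr=8 reg=7
step 10: T0 LOAD ⇒ load; ctr=8 reg=8
step 11: T2 CAS ⇒ retry; ctr=8 reg=6
step 12: T2 LOAD ⇒ load; ctr=8 reg=8
step 13: T0 CAS ⇒ ok; ctr=9 reg=8
step 14: T2 CAS ⇒ retry; ctr=9 reg=8
step 15: T0 LOAD ⇒ load; ctr=9 reg=9
step 16: T0 CAS ⇒ ok; ctr=10 reg=9
step 17: T0 LOAD ⇒ load; ctr=10 reg=10
step 18: T0 CAS ⇒ ok; ctr=11 reg=10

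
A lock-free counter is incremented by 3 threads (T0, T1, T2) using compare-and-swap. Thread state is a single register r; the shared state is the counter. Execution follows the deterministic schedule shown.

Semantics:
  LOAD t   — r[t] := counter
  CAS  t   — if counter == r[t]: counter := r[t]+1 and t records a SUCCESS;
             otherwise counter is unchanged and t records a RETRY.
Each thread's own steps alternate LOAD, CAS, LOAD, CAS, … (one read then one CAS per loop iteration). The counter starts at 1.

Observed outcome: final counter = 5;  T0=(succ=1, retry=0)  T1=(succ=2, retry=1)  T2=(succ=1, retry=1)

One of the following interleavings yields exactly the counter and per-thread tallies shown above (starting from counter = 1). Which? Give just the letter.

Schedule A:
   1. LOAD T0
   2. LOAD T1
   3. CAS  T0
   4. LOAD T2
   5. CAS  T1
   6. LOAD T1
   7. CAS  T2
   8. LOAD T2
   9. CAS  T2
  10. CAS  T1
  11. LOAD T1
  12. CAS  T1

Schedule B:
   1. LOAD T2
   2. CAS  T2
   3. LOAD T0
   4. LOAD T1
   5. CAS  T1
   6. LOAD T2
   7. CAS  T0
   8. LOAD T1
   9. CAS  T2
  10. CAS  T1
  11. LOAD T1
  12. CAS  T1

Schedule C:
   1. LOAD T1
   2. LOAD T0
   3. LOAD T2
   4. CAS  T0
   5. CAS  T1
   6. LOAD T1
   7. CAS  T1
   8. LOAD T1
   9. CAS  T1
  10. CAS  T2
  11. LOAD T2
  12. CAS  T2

C

Tracing schedule C:
#1 T1 reads 1
#2 T0 reads 1
#3 T2 reads 1
#4 T0 CAS(1→2) writes; counter now 2
#5 T1 CAS(1→2) fails; counter now 2
#6 T1 reads 2
#7 T1 CAS(2→3) writes; counter now 3
#8 T1 reads 3
#9 T1 CAS(3→4) writes; counter now 4
#10 T2 CAS(1→2) fails; counter now 4
#11 T2 reads 4
#12 T2 CAS(4→5) writes; counter now 5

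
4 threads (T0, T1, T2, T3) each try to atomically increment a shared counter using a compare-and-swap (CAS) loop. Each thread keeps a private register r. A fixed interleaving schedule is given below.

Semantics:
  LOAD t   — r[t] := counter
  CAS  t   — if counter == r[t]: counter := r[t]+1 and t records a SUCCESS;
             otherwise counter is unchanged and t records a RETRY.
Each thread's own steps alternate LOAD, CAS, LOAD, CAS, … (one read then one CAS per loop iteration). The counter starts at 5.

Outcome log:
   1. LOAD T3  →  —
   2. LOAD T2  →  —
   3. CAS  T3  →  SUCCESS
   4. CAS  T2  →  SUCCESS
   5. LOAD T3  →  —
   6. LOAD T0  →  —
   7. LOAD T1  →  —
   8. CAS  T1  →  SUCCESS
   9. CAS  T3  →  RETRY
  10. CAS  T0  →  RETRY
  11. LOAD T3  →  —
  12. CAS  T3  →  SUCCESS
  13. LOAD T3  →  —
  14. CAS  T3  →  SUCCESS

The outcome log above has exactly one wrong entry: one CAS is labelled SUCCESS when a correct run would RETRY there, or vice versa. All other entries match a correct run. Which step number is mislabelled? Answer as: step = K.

step = 4

Correct run:
#1 T3 reads 5
#2 T2 reads 5
#3 T3 CAS(5→6) writes; counter now 6
#4 T2 CAS(5→6) fails; counter now 6
#5 T3 reads 6
#6 T0 reads 6
#7 T1 reads 6
#8 T1 CAS(6→7) writes; counter now 7
#9 T3 CAS(6→7) fails; counter now 7
#10 T0 CAS(6→7) fails; counter now 7
#11 T3 reads 7
#12 T3 CAS(7→8) writes; counter now 8
#13 T3 reads 8
#14 T3 CAS(8→9) writes; counter now 9
Flip is step 4.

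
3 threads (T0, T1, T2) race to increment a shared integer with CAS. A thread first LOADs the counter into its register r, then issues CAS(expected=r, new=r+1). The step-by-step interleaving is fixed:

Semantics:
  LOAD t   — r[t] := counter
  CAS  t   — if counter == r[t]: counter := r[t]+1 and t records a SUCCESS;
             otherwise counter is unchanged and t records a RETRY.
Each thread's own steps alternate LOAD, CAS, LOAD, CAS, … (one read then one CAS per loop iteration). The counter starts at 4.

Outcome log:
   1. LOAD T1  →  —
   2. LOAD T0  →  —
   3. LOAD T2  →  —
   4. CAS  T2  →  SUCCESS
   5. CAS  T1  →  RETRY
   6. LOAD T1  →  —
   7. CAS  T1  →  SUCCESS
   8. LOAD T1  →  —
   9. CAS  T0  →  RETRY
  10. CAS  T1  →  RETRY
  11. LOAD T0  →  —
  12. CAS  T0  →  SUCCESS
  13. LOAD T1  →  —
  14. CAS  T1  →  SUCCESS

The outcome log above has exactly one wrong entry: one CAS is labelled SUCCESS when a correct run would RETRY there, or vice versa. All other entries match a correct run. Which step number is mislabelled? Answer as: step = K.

step = 10

Reference trace:
#1 T1 reads 4
#2 T0 reads 4
#3 T2 reads 4
#4 T2 CAS(4→5) writes; counter now 5
#5 T1 CAS(4→5) fails; counter now 5
#6 T1 reads 5
#7 T1 CAS(5→6) writes; counter now 6
#8 T1 reads 6
#9 T0 CAS(4→5) fails; counter now 6
#10 T1 CAS(6→7) writes; counter now 7
#11 T0 reads 7
#12 T0 CAS(7→8) writes; counter now 8
#13 T1 reads 8
#14 T1 CAS(8→9) writes; counter now 9
Mismatch at 10.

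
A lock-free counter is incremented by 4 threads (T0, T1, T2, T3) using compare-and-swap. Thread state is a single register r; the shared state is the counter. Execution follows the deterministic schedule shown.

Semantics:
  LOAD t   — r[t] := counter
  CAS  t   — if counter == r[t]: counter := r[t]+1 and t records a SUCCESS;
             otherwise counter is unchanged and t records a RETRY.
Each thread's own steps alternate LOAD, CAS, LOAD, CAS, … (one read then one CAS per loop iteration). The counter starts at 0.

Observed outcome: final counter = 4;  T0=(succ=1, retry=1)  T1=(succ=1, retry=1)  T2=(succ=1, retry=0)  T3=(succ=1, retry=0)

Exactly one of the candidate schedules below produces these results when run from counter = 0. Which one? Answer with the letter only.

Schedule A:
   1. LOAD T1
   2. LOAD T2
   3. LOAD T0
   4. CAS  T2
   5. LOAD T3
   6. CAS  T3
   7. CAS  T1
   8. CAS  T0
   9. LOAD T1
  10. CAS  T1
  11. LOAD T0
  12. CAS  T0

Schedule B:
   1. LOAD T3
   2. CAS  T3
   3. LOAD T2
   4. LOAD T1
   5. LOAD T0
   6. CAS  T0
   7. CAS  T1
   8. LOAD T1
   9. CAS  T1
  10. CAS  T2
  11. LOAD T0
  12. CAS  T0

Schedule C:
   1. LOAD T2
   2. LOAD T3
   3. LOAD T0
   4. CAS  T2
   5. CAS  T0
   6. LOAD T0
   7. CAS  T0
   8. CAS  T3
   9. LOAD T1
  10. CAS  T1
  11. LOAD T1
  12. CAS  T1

Tracing schedule A:
step 1: T1 LOAD ⇒ load; ctr=0 reg=0
step 2: T2 LOAD ⇒ load; ctr=0 reg=0
step 3: T0 LOAD ⇒ load; ctr=0 reg=0
step 4: T2 CAS ⇒ ok; ctr=1 reg=0
step 5: T3 LOAD ⇒ load; ctr=1 reg=1
step 6: T3 CAS ⇒ ok; ctr=2 reg=1
step 7: T1 CAS ⇒ retry; ctr=2 reg=0
step 8: T0 CAS ⇒ retry; ctr=2 reg=0
step 9: T1 LOAD ⇒ load; ctr=2 reg=2
step 10: T1 CAS ⇒ ok; ctr=3 reg=2
step 11: T0 LOAD ⇒ load; ctr=3 reg=3
step 12: T0 CAS ⇒ ok; ctr=4 reg=3

A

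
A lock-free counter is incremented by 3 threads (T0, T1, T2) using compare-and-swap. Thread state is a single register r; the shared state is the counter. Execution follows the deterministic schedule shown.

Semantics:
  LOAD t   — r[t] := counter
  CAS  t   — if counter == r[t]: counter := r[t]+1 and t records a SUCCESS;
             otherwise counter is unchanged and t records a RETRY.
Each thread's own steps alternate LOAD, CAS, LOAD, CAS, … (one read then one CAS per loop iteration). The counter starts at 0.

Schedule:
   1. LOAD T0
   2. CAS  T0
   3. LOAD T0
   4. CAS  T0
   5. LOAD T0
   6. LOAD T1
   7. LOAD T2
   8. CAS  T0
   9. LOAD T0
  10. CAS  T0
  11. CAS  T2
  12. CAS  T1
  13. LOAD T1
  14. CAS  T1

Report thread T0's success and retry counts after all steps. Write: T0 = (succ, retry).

T0 = (4, 0)

#1 T0 reads 0
#2 T0 CAS(0→1) writes; counter now 1
#3 T0 reads 1
#4 T0 CAS(1→2) writes; counter now 2
#5 T0 reads 2
#6 T1 reads 2
#7 T2 reads 2
#8 T0 CAS(2→3) writes; counter now 3
#9 T0 reads 3
#10 T0 CAS(3→4) writes; counter now 4
#11 T2 CAS(2→3) fails; counter now 4
#12 T1 CAS(2→3) fails; counter now 4
#13 T1 reads 4
#14 T1 CAS(4→5) writes; counter now 5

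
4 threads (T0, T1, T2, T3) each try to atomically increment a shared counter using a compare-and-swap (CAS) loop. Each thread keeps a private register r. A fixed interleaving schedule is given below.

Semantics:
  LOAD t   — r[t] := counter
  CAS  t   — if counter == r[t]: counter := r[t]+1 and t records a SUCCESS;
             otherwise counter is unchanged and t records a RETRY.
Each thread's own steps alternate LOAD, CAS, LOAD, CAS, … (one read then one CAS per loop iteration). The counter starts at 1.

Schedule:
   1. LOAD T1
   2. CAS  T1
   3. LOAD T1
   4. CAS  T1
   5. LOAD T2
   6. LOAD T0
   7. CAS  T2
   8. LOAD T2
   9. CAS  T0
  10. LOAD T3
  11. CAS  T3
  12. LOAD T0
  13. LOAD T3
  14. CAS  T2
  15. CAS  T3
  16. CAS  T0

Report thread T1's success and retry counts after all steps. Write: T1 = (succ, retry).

#1 T1 reads 1
#2 T1 CAS(1→2) writes; counter now 2
#3 T1 reads 2
#4 T1 CAS(2→3) writes; counter now 3
#5 T2 reads 3
#6 T0 reads 3
#7 T2 CAS(3→4) writes; counter now 4
#8 T2 reads 4
#9 T0 CAS(3→4) fails; counter now 4
#10 T3 reads 4
#11 T3 CAS(4→5) writes; counter now 5
#12 T0 reads 5
#13 T3 reads 5
#14 T2 CAS(4→5) fails; counter now 5
#15 T3 CAS(5→6) writes; counter now 6
#16 T0 CAS(5→6) fails; counter now 6

T1 = (2, 0)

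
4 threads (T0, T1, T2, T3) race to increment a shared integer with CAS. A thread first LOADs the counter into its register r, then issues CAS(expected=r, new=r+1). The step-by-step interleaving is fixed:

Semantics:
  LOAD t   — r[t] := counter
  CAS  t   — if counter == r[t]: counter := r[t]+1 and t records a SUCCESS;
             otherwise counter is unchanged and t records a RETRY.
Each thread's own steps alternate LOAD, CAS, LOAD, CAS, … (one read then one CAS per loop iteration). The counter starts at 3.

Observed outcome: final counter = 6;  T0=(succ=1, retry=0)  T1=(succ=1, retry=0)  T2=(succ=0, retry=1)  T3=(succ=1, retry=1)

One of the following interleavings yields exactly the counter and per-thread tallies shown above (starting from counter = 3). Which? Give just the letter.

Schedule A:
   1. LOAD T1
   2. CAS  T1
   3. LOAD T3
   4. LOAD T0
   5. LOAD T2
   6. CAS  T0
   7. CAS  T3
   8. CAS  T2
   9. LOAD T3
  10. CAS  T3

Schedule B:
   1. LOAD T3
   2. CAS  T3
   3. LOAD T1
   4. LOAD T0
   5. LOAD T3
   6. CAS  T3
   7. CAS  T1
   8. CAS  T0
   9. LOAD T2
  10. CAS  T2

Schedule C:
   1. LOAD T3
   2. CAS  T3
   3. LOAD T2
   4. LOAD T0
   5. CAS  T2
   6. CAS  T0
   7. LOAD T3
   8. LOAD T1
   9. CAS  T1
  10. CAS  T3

Run A:
T1 LOAD — after: cnt=3, r=3 — load
T1 CAS — after: cnt=4, r=3 — ok
T3 LOAD — after: cnt=4, r=4 — load
T0 LOAD — after: cnt=4, r=4 — load
T2 LOAD — after: cnt=4, r=4 — load
T0 CAS — after: cnt=5, r=4 — ok
T3 CAS — after: cnt=5, r=4 — retry
T2 CAS — after: cnt=5, r=4 — retry
T3 LOAD — after: cnt=5, r=5 — load
T3 CAS — after: cnt=6, r=5 — ok

A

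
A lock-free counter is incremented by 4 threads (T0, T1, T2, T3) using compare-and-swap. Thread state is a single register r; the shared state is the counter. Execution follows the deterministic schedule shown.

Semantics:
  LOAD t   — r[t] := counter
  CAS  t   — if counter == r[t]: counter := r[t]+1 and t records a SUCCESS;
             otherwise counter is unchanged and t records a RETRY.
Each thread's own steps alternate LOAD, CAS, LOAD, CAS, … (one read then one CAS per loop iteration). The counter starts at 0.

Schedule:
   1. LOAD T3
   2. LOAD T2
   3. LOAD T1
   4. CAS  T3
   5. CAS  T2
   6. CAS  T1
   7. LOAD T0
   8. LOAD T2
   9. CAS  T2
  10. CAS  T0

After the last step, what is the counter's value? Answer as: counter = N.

#1 T3 reads 0
#2 T2 reads 0
#3 T1 reads 0
#4 T3 CAS(0→1) writes; counter now 1
#5 T2 CAS(0→1) fails; counter now 1
#6 T1 CAS(0→1) fails; counter now 1
#7 T0 reads 1
#8 T2 reads 1
#9 T2 CAS(1→2) writes; counter now 2
#10 T0 CAS(1→2) fails; counter now 2

counter = 2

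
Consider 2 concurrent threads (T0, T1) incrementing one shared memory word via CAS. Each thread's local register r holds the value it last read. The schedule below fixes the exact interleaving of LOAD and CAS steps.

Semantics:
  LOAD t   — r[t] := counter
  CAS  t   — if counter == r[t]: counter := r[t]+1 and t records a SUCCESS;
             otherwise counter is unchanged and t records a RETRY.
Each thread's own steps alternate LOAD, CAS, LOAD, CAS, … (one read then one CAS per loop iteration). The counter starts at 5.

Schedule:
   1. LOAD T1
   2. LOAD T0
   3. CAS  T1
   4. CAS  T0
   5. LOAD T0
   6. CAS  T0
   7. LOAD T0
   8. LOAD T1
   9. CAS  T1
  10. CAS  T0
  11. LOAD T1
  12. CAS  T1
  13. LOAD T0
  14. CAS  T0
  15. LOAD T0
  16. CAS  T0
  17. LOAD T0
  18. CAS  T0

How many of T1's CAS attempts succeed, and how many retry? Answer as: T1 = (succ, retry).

step 1: T1 LOAD ⇒ load; ctr=5 reg=5
step 2: T0 LOAD ⇒ load; ctr=5 reg=5
step 3: T1 CAS ⇒ ok; ctr=6 reg=5
step 4: T0 CAS ⇒ retry; ctr=6 reg=5
step 5: T0 LOAD ⇒ load; ctr=6 reg=6
step 6: T0 CAS ⇒ ok; ctr=7 reg=6
step 7: T0 LOAD ⇒ load; ctr=7 reg=7
step 8: T1 LOAD ⇒ load; ctr=7 reg=7
step 9: T1 CAS ⇒ ok; ctr=8 reg=7
step 10: T0 CAS ⇒ retry; ctr=8 reg=7
step 11: T1 LOAD ⇒ load; ctr=8 reg=8
step 12: T1 CAS ⇒ ok; ctr=9 reg=8
step 13: T0 LOAD ⇒ load; ctr=9 reg=9
step 14: T0 CAS ⇒ ok; ctr=10 reg=9
step 15: T0 LOAD ⇒ load; ctr=10 reg=10
step 16: T0 CAS ⇒ ok; ctr=11 reg=10
step 17: T0 LOAD ⇒ load; ctr=11 reg=11
step 18: T0 CAS ⇒ ok; ctr=12 reg=11

T1 = (3, 0)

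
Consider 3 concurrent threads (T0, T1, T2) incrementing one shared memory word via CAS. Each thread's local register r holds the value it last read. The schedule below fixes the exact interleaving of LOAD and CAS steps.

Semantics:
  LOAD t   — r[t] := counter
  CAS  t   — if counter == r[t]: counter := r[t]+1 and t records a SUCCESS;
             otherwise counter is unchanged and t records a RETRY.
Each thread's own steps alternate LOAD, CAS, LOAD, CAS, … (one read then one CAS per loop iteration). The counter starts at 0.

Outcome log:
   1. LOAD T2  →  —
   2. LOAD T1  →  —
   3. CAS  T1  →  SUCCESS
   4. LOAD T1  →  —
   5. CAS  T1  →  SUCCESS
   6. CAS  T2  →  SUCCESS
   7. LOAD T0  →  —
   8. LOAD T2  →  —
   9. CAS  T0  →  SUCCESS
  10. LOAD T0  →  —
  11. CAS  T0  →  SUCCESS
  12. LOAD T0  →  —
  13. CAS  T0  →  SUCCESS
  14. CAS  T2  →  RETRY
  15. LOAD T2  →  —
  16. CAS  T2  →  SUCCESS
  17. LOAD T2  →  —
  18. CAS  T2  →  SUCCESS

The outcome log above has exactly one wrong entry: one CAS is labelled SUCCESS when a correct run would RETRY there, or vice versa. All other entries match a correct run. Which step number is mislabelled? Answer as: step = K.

Correct run:
[1] T2.load  rd  (counter 0, T2.r 0)
[2] T1.load  rd  (counter 0, T1.r 0)
[3] T1.cas  hit  (counter 1, T1.r 0)
[4] T1.load  rd  (counter 1, T1.r 1)
[5] T1.cas  hit  (counter 2, T1.r 1)
[6] T2.cas  miss  (counter 2, T2.r 0)
[7] T0.load  rd  (counter 2, T0.r 2)
[8] T2.load  rd  (counter 2, T2.r 2)
[9] T0.cas  hit  (counter 3, T0.r 2)
[10] T0.load  rd  (counter 3, T0.r 3)
[11] T0.cas  hit  (counter 4, T0.r 3)
[12] T0.load  rd  (counter 4, T0.r 4)
[13] T0.cas  hit  (counter 5, T0.r 4)
[14] T2.cas  miss  (counter 5, T2.r 2)
[15] T2.load  rd  (counter 5, T2.r 5)
[16] T2.cas  hit  (counter 6, T2.r 5)
[17] T2.load  rd  (counter 6, T2.r 6)
[18] T2.cas  hit  (counter 7, T2.r 6)
Flip is step 6.

step = 6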